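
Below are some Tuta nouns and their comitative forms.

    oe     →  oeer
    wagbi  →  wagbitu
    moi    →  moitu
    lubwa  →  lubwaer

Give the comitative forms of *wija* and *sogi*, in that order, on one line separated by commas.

wijaer, sogitu

The pattern is height harmony: -tu when the last vowel of the stem is a high vowel (*wagbi*, *moi*); -er when the last vowel of the stem is a non-high vowel (*oe*, *lubwa*).
Since the last vowel of *wija* is /a/ (a non-high vowel), it takes -er, giving *wijaer*.
*sogi*: last vowel = /i/, a high vowel → -tu → *sogitu*.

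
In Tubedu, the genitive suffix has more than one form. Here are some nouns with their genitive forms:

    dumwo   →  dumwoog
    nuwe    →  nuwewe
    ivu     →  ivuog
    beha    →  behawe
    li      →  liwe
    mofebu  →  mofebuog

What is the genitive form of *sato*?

satoog

The alternation tracks the last vowel of the stem — -og when the last vowel of the stem is a rounded vowel (*dumwo*, *ivu*, *mofebu*); -we when the last vowel of the stem is an unrounded vowel (*nuwe*, *beha*, *li*).
*sato*: last vowel = /o/, a rounded vowel → -og → *satoog*.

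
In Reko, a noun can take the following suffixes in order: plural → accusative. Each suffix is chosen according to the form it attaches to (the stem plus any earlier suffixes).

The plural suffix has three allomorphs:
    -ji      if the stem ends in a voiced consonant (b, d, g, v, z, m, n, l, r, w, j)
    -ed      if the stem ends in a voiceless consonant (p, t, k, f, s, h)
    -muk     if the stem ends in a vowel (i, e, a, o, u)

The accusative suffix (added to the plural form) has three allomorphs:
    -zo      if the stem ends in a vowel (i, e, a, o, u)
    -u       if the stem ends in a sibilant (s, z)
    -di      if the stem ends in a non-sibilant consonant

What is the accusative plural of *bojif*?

bojifeddi

Since the final sound of *bojif* is /f/ (a voiceless consonant), it takes -ed, giving *bojifed*.
The plural form *bojifed*: final sound = /d/, a non-sibilant consonant → -di → *bojifeddi*.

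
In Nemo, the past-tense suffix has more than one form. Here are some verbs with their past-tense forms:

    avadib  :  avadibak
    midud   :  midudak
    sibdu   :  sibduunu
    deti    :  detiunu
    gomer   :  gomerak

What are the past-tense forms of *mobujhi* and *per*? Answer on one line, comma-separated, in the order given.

Looking at the final sound of each stem: -ak when the stem ends in a consonant (*avadib*, *midud*, *gomer*); -unu when the stem ends in a vowel (*sibdu*, *deti*).
*mobujhi* — final sound /i/ (a vowel) → -unu → *mobujhiunu*.
The final sound of *per* is /r/, which is a consonant, so the suffix is -ak, giving *perak*.

mobujhiunu, perak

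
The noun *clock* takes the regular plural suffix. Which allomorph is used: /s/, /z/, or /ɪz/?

/s/

The stem *clock* ends in a voiceless non-sibilant consonant.
The plural suffix surfaces as /ɪz/ after sibilants, /s/ after other voiceless consonants, and /z/ after other voiced sounds.
So the plural -s on *clock* is pronounced /s/.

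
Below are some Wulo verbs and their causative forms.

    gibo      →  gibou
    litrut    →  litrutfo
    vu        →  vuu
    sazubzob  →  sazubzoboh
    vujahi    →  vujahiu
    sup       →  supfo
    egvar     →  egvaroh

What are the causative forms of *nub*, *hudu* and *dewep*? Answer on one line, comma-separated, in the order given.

Looking at the final sound of each stem: -fo when the stem ends in a voiceless consonant (*litrut*, *sup*); -oh when the stem ends in a voiced consonant (*sazubzob*, *egvar*); -u when the stem ends in a vowel (*gibo*, *vu*, *vujahi*).
*nub* — final sound /b/ (a voiced consonant) → -oh → *nuboh*.
The final sound of *hudu* is /u/, which is a vowel, so the suffix is -u, giving *huduu*.
Since the final sound of *dewep* is /p/ (a voiceless consonant), it takes -fo, giving *dewepfo*.

nuboh, huduu, dewepfo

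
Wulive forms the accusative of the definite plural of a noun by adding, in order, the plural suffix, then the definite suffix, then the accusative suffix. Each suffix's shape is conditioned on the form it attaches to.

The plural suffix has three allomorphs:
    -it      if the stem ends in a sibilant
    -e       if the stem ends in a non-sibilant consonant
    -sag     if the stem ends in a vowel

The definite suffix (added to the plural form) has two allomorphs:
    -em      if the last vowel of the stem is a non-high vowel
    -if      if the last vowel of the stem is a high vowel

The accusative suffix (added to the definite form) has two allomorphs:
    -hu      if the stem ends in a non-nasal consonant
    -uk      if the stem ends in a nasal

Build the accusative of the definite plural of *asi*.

asisagemuk

Since the final sound of *asi* is /i/ (a vowel), it takes -sag, giving *asisag*.
Since the last vowel of the plural form *asisag* is /a/ (a non-high vowel), it takes -em, giving *asisagem*.
The definite form *asisagem* — final consonant /m/ (a nasal) → -uk → *asisagemuk*.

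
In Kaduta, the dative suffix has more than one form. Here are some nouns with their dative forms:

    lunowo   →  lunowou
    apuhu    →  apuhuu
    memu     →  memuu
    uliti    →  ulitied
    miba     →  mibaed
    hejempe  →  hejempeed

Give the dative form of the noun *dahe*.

The alternation tracks the last vowel of the stem — -u when the last vowel of the stem is a rounded vowel (*lunowo*, *apuhu*, *memu*); -ed when the last vowel of the stem is an unrounded vowel (*uliti*, *miba*, *hejempe*).
Since the last vowel of *dahe* is /e/ (an unrounded vowel), it takes -ed, giving *daheed*.

daheed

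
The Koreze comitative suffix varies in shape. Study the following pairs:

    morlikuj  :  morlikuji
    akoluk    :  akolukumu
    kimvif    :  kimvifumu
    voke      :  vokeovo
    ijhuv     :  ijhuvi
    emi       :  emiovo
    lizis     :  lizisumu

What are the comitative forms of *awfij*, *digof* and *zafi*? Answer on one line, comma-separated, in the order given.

The alternation tracks the final sound of the stem — -umu when the stem ends in a voiceless consonant (*akoluk*, *kimvif*, *lizis*); -i when the stem ends in a voiced consonant (*morlikuj*, *ijhuv*); -ovo when the stem ends in a vowel (*voke*, *emi*).
Since the final sound of *awfij* is /j/ (a voiced consonant), it takes -i, giving *awfiji*.
Since the final sound of *digof* is /f/ (a voiceless consonant), it takes -umu, giving *digofumu*.
*zafi*: final sound = /i/, a vowel → -ovo → *zafiovo*.

awfiji, digofumu, zafiovo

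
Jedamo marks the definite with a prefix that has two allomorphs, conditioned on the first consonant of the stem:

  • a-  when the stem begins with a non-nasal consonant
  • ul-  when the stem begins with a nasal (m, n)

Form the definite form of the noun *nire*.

*nire*: first consonant = /n/, a nasal → ul- → *ulnire*.

ulnire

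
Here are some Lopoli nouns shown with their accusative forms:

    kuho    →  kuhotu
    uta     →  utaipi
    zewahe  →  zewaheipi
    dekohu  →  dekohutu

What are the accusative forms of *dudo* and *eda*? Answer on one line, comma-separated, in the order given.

The alternation tracks the last vowel of the stem — -tu when the last vowel of the stem is a rounded vowel (*kuho*, *dekohu*); -ipi when the last vowel of the stem is an unrounded vowel (*uta*, *zewahe*).
Since the last vowel of *dudo* is /o/ (a rounded vowel), it takes -tu, giving *dudotu*.
*eda*: last vowel = /a/, an unrounded vowel → -ipi → *edaipi*.

dudotu, edaipi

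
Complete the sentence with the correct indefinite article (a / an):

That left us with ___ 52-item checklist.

The indefinite article is chosen by the initial *sound* of the following word, not its spelling.
The number *52* is spoken "fifty-…", beginning with /ˈfɪfti/ — a consonant sound.
So the article is *a*: That left us with a 52-item checklist.

a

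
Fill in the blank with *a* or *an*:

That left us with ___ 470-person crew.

a

The indefinite article is chosen by the initial *sound* of the following word, not its spelling.
The number *470* is spoken "four hundred …", beginning with /fɔr/ — a consonant sound.
So the article is *a*: That left us with a 470-person crew.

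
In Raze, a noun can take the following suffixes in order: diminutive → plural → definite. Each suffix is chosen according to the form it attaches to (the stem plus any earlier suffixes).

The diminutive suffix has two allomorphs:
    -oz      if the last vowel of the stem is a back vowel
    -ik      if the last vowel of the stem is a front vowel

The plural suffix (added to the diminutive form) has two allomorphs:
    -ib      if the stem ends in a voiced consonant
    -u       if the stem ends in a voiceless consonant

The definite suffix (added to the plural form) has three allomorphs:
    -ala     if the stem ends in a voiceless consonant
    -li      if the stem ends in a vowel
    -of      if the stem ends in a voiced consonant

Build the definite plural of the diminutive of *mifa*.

mifaozibof

The last vowel of *mifa* is /a/, which is a back vowel, so the diminutive suffix is -oz, giving *mifaoz*.
The diminutive form *mifaoz*: final consonant = /z/, voiced → -ib → *mifaozib*.
The final sound of the plural form *mifaozib* is /b/, which is a voiced consonant, so the definite suffix is -of, giving *mifaozibof*.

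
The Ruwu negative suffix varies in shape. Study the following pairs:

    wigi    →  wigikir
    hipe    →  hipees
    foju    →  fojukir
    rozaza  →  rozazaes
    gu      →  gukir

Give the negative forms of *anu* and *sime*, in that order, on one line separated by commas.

anukir, simees

Looking at the last vowel of each stem: -kir when the last vowel of the stem is a high vowel (*wigi*, *foju*, *gu*); -es when the last vowel of the stem is a non-high vowel (*hipe*, *rozaza*).
*anu*: last vowel = /u/, a high vowel → -kir → *anukir*.
Since the last vowel of *sime* is /e/ (a non-high vowel), it takes -es, giving *simees*.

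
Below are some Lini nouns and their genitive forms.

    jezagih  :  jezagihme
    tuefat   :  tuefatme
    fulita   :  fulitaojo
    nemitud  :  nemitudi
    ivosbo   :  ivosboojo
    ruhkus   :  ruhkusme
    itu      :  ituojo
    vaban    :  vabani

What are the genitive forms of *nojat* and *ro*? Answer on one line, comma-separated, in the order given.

Looking at the final sound of each stem: -me when the stem ends in a voiceless consonant (*jezagih*, *tuefat*, *ruhkus*); -i when the stem ends in a voiced consonant (*nemitud*, *vaban*); -ojo when the stem ends in a vowel (*fulita*, *ivosbo*, *itu*).
The final sound of *nojat* is /t/, which is a voiceless consonant, so the suffix is -me, giving *nojatme*.
*ro* — final sound /o/ (a vowel) → -ojo → *roojo*.

nojatme, roojo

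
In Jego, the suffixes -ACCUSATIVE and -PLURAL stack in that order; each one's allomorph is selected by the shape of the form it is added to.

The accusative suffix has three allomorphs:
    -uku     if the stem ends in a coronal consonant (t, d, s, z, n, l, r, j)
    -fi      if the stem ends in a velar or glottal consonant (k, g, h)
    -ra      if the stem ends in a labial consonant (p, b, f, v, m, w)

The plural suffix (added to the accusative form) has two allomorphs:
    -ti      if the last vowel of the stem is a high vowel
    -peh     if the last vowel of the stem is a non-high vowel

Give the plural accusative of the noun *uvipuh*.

*uvipuh* — final consonant /h/ (velar/glottal) → -fi → *uvipuhfi*.
The accusative form *uvipuhfi*: last vowel = /i/, a high vowel → -ti → *uvipuhfiti*.

uvipuhfiti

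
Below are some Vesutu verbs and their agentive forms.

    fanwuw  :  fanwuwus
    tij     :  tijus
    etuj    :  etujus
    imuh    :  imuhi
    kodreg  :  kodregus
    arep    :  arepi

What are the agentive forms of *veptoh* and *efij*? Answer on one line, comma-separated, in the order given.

The alternation tracks the final consonant of the stem — -i when the stem ends in a voiceless consonant (*imuh*, *arep*); -us when the stem ends in a voiced consonant (*fanwuw*, *tij*, *etuj*, *kodreg*).
*veptoh*: final consonant = /h/, voiceless → -i → *veptohi*.
*efij*: final consonant = /j/, voiced → -us → *efijus*.

veptohi, efijus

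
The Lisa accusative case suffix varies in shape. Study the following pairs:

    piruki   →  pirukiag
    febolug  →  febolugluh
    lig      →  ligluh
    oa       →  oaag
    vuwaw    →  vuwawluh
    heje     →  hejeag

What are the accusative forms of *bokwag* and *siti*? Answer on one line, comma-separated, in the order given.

The pattern is consonant vs. vowel: -luh when the stem ends in a consonant (*febolug*, *lig*, *vuwaw*); -ag when the stem ends in a vowel (*piruki*, *oa*, *heje*).
The final sound of *bokwag* is /g/, which is a consonant, so the suffix is -luh, giving *bokwagluh*.
Since the final sound of *siti* is /i/ (a vowel), it takes -ag, giving *sitiag*.

bokwagluh, sitiag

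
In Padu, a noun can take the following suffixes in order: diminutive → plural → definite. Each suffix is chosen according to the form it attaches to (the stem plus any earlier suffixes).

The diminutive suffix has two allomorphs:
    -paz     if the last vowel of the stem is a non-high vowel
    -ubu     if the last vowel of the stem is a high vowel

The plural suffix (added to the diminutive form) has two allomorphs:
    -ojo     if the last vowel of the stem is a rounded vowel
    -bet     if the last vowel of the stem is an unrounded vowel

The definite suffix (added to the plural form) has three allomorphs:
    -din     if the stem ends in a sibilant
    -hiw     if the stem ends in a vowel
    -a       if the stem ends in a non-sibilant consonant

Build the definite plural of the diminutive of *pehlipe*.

pehlipepazbeta

The last vowel of *pehlipe* is /e/, which is a non-high vowel, so the diminutive suffix is -paz, giving *pehlipepaz*.
Since the last vowel of the diminutive form *pehlipepaz* is /a/ (an unrounded vowel), it takes -bet, giving *pehlipepazbet*.
The plural form *pehlipepazbet*: final sound = /t/, a non-sibilant consonant → -a → *pehlipepazbeta*.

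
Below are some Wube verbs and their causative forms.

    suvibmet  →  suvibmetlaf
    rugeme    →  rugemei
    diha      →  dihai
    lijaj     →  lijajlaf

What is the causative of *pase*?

The alternation tracks the final sound of the stem — -laf when the stem ends in a consonant (*suvibmet*, *lijaj*); -i when the stem ends in a vowel (*rugeme*, *diha*).
*pase* — final sound /e/ (a vowel) → -i → *pasei*.

pasei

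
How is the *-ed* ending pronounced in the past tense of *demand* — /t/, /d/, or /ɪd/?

The stem *demand* ends in /t/ or /d/.
The -ed suffix is realized as /ɪd/ after /t, d/; as /t/ after other voiceless consonants; and as /d/ after other voiced sounds.
So -ed on *demand* is pronounced /ɪd/.

/ɪd/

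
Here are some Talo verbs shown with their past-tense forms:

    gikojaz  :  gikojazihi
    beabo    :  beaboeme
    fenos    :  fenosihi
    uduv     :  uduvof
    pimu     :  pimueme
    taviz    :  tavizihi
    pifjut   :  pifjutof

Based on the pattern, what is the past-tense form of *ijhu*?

ijhueme

The suffix is conditioned by the final sound: -ihi when the stem ends in a sibilant (*gikojaz*, *fenos*, *taviz*); -of when the stem ends in a non-sibilant consonant (*uduv*, *pifjut*); -eme when the stem ends in a vowel (*beabo*, *pimu*).
*ijhu* — final sound /u/ (a vowel) → -eme → *ijhueme*.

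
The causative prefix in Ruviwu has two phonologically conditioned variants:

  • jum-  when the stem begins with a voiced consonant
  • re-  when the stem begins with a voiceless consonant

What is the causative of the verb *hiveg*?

rehiveg

*hiveg* — first consonant /h/ (voiceless) → re- → *rehiveg*.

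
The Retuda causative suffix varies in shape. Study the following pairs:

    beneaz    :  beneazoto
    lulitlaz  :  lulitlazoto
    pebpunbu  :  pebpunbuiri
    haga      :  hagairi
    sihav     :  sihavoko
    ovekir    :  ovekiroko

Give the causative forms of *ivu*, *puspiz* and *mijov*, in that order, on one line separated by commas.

ivuiri, puspizoto, mijovoko

The suffix is conditioned by the final sound: -oto when the stem ends in a sibilant (*beneaz*, *lulitlaz*); -oko when the stem ends in a non-sibilant consonant (*sihav*, *ovekir*); -iri when the stem ends in a vowel (*pebpunbu*, *haga*).
*ivu* — final sound /u/ (a vowel) → -iri → *ivuiri*.
Since the final sound of *puspiz* is /z/ (a sibilant), it takes -oto, giving *puspizoto*.
Since the final sound of *mijov* is /v/ (a non-sibilant consonant), it takes -oko, giving *mijovoko*.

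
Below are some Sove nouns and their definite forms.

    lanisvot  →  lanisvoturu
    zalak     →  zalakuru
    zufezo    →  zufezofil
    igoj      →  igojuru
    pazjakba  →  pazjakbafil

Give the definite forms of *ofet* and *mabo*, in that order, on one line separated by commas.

ofeturu, mabofil

The alternation tracks the final sound of the stem — -uru when the stem ends in a consonant (*lanisvot*, *zalak*, *igoj*); -fil when the stem ends in a vowel (*zufezo*, *pazjakba*).
The final sound of *ofet* is /t/, which is a consonant, so the suffix is -uru, giving *ofeturu*.
*mabo*: final sound = /o/, a vowel → -fil → *mabofil*.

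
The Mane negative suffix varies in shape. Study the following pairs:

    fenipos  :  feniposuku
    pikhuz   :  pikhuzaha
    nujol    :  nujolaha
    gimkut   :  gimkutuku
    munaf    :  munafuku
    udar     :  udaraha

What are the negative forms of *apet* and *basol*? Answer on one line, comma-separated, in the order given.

apetuku, basolaha

Looking at the final consonant of each stem: -uku when the stem ends in a voiceless consonant (*fenipos*, *gimkut*, *munaf*); -aha when the stem ends in a voiced consonant (*pikhuz*, *nujol*, *udar*).
Since the final consonant of *apet* is /t/ (voiceless), it takes -uku, giving *apetuku*.
*basol*: final consonant = /l/, voiced → -aha → *basolaha*.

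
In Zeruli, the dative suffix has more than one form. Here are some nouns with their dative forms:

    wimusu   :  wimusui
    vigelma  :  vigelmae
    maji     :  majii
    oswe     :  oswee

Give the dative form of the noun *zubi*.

The suffix is conditioned by the last vowel: -i when the last vowel of the stem is a high vowel (*wimusu*, *maji*); -e when the last vowel of the stem is a non-high vowel (*vigelma*, *oswe*).
*zubi*: last vowel = /i/, a high vowel → -i → *zubii*.

zubii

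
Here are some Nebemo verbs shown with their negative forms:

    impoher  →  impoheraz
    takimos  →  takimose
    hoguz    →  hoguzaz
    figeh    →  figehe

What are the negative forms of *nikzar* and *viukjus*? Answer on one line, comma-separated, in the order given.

nikzaraz, viukjuse

Looking at the final consonant of each stem: -e when the stem ends in a voiceless consonant (*takimos*, *figeh*); -az when the stem ends in a voiced consonant (*impoher*, *hoguz*).
Since the final consonant of *nikzar* is /r/ (voiced), it takes -az, giving *nikzaraz*.
*viukjus* — final consonant /s/ (voiceless) → -e → *viukjuse*.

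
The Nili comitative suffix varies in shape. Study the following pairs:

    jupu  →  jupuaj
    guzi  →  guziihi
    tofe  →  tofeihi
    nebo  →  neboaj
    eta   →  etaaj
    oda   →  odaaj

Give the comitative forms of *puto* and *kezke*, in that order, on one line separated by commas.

putoaj, kezkeihi

The pattern is front/back vowel harmony: -ihi when the last vowel of the stem is a front vowel (*guzi*, *tofe*); -aj when the last vowel of the stem is a back vowel (*jupu*, *nebo*, *eta*, *oda*).
The last vowel of *puto* is /o/, which is a back vowel, so the suffix is -aj, giving *putoaj*.
*kezke* — last vowel /e/ (a front vowel) → -ihi → *kezkeihi*.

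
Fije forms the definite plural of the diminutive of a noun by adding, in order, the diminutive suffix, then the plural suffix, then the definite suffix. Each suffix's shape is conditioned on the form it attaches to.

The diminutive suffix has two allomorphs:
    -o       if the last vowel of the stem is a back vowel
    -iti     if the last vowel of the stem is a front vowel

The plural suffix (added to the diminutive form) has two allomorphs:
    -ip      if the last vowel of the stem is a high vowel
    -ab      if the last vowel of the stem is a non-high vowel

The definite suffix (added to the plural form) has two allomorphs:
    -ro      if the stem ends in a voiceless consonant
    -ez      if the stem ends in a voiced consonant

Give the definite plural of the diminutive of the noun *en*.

Since the last vowel of *en* is /e/ (a front vowel), it takes -iti, giving *eniti*.
The diminutive form *eniti*: last vowel = /i/, a high vowel → -ip → *enitiip*.
The plural form *enitiip* — final consonant /p/ (voiceless) → -ro → *enitiipro*.

enitiipro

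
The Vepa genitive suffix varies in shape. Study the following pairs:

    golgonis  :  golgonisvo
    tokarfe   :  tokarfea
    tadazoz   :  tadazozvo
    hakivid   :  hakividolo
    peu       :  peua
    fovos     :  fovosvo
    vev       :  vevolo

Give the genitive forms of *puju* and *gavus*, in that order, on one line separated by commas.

pujua, gavusvo

The suffix is conditioned by the final sound: -vo when the stem ends in a sibilant (*golgonis*, *tadazoz*, *fovos*); -olo when the stem ends in a non-sibilant consonant (*hakivid*, *vev*); -a when the stem ends in a vowel (*tokarfe*, *peu*).
*puju* — final sound /u/ (a vowel) → -a → *pujua*.
Since the final sound of *gavus* is /s/ (a sibilant), it takes -vo, giving *gavusvo*.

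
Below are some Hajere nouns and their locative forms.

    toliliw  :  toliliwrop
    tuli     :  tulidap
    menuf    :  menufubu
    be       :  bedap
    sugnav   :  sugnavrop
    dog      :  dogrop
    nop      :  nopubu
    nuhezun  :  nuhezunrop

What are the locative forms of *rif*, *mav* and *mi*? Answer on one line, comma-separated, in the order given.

The alternation tracks the final sound of the stem — -ubu when the stem ends in a voiceless consonant (*menuf*, *nop*); -rop when the stem ends in a voiced consonant (*toliliw*, *sugnav*, *dog*, *nuhezun*); -dap when the stem ends in a vowel (*tuli*, *be*).
*rif*: final sound = /f/, a voiceless consonant → -ubu → *rifubu*.
Since the final sound of *mav* is /v/ (a voiced consonant), it takes -rop, giving *mavrop*.
*mi* — final sound /i/ (a vowel) → -dap → *midap*.

rifubu, mavrop, midap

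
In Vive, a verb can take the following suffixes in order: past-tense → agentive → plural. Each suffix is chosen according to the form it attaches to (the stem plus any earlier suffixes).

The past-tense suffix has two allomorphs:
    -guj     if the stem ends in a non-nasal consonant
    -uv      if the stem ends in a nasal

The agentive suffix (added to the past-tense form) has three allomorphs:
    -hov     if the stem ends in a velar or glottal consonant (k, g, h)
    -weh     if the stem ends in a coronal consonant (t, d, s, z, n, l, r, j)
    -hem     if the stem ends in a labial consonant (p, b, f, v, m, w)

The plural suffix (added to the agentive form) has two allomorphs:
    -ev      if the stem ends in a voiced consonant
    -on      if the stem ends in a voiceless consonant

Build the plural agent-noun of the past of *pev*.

Since the final consonant of *pev* is /v/ (non-nasal), it takes -guj, giving *pevguj*.
The past-tense form *pevguj* — final consonant /j/ (coronal) → -weh → *pevgujweh*.
The final consonant of the agentive form *pevgujweh* is /h/, which is voiceless, so the plural suffix is -on, giving *pevgujwehon*.

pevgujwehon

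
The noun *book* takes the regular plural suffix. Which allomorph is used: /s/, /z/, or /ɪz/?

The stem *book* ends in a voiceless non-sibilant consonant.
The plural suffix surfaces as /ɪz/ after sibilants, /s/ after other voiceless consonants, and /z/ after other voiced sounds.
So the plural -s on *book* is pronounced /s/.

/s/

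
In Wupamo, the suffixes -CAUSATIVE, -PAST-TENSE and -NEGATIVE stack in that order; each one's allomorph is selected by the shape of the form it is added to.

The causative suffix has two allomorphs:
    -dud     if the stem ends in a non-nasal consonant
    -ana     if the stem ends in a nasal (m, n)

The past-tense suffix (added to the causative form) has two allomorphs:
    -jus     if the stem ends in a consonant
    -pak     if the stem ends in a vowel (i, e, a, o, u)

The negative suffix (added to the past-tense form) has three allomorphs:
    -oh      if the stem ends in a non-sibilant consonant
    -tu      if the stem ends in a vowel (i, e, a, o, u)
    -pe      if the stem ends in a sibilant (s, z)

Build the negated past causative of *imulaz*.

imulazdudjuspe

*imulaz*: final consonant = /z/, non-nasal → -dud → *imulazdud*.
Since the final sound of the causative form *imulazdud* is /d/ (a consonant), it takes -jus, giving *imulazdudjus*.
Since the final sound of the past-tense form *imulazdudjus* is /s/ (a sibilant), it takes -pe, giving *imulazdudjuspe*.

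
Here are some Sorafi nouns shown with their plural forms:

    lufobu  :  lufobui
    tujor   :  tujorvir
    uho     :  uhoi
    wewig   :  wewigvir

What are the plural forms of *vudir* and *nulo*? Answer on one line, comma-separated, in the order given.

vudirvir, nuloi

The pattern is consonant vs. vowel: -vir when the stem ends in a consonant (*tujor*, *wewig*); -i when the stem ends in a vowel (*lufobu*, *uho*).
Since the final sound of *vudir* is /r/ (a consonant), it takes -vir, giving *vudirvir*.
*nulo*: final sound = /o/, a vowel → -i → *nuloi*.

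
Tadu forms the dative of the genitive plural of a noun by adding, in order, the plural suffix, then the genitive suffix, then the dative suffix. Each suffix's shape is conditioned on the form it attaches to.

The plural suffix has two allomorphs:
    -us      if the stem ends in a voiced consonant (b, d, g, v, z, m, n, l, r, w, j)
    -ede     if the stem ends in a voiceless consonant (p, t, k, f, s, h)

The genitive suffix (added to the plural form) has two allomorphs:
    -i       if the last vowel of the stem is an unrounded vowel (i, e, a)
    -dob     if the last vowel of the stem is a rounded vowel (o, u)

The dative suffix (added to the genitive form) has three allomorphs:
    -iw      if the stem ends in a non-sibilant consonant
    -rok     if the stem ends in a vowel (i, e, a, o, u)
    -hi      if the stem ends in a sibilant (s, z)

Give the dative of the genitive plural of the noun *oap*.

Since the final consonant of *oap* is /p/ (voiceless), it takes -ede, giving *oapede*.
Since the last vowel of the plural form *oapede* is /e/ (an unrounded vowel), it takes -i, giving *oapedei*.
The genitive form *oapedei*: final sound = /i/, a vowel → -rok → *oapedeirok*.

oapedeirok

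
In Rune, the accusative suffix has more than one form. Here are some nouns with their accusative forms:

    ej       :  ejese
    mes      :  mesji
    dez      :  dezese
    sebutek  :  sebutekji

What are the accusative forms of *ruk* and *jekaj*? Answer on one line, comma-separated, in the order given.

rukji, jekajese

Looking at the final consonant of each stem: -ji when the stem ends in a voiceless consonant (*mes*, *sebutek*); -ese when the stem ends in a voiced consonant (*ej*, *dez*).
*ruk*: final consonant = /k/, voiceless → -ji → *rukji*.
*jekaj* — final consonant /j/ (voiced) → -ese → *jekajese*.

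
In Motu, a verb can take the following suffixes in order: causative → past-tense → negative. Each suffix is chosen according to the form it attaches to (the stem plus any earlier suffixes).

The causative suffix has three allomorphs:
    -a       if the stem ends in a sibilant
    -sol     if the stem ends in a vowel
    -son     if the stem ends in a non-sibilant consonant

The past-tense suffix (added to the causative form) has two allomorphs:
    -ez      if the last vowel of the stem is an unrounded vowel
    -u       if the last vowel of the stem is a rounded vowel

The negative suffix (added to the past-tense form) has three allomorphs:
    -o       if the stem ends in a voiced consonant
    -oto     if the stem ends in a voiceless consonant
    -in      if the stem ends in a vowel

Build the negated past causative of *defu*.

*defu* — final sound /u/ (a vowel) → -sol → *defusol*.
The causative form *defusol* — last vowel /o/ (a rounded vowel) → -u → *defusolu*.
The past-tense form *defusolu* — final sound /u/ (a vowel) → -in → *defusoluin*.

defusoluin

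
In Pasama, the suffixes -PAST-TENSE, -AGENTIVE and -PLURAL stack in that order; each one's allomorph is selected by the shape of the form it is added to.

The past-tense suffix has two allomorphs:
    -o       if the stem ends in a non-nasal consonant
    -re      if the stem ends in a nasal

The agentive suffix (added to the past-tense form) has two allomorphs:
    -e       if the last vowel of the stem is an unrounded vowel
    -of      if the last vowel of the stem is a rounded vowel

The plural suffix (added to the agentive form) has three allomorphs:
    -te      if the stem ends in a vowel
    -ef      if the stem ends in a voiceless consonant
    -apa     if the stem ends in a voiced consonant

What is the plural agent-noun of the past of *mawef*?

mawefoofef

*mawef*: final consonant = /f/, non-nasal → -o → *mawefo*.
The past-tense form *mawefo*: last vowel = /o/, a rounded vowel → -of → *mawefoof*.
Since the final sound of the agentive form *mawefoof* is /f/ (a voiceless consonant), it takes -ef, giving *mawefoofef*.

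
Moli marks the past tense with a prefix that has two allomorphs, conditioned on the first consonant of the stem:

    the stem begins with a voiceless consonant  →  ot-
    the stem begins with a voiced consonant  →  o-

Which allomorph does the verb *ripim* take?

*ripim*: first consonant = /r/, voiced → o-.

o-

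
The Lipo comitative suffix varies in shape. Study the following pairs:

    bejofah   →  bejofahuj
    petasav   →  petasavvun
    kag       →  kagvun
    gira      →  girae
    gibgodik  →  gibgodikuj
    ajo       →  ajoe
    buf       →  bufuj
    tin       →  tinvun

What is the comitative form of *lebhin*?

lebhinvun

Looking at the final sound of each stem: -uj when the stem ends in a voiceless consonant (*bejofah*, *gibgodik*, *buf*); -vun when the stem ends in a voiced consonant (*petasav*, *kag*, *tin*); -e when the stem ends in a vowel (*gira*, *ajo*).
Since the final sound of *lebhin* is /n/ (a voiced consonant), it takes -vun, giving *lebhinvun*.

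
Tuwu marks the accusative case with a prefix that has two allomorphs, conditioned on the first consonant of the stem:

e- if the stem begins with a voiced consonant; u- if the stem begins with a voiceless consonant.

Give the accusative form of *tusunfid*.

*tusunfid*: first consonant = /t/, voiceless → u- → *utusunfid*.

utusunfid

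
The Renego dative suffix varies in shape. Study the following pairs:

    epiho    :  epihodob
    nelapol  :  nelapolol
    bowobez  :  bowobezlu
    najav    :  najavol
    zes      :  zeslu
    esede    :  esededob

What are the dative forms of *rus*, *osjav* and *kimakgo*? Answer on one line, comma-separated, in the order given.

The pattern is sibilance of the final sound: -lu when the stem ends in a sibilant (*bowobez*, *zes*); -ol when the stem ends in a non-sibilant consonant (*nelapol*, *najav*); -dob when the stem ends in a vowel (*epiho*, *esede*).
Since the final sound of *rus* is /s/ (a sibilant), it takes -lu, giving *ruslu*.
The final sound of *osjav* is /v/, which is a non-sibilant consonant, so the suffix is -ol, giving *osjavol*.
The final sound of *kimakgo* is /o/, which is a vowel, so the suffix is -dob, giving *kimakgodob*.

ruslu, osjavol, kimakgodob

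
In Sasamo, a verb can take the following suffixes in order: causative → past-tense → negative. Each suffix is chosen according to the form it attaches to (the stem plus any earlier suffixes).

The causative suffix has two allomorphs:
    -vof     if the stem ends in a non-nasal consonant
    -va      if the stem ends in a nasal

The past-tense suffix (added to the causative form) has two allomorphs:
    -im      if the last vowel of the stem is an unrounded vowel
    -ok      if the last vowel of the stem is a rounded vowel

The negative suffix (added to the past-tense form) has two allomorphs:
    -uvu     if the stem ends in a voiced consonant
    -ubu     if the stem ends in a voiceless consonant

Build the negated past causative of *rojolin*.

rojolinvaimuvu

Since the final consonant of *rojolin* is /n/ (a nasal), it takes -va, giving *rojolinva*.
The causative form *rojolinva* — last vowel /a/ (an unrounded vowel) → -im → *rojolinvaim*.
The past-tense form *rojolinvaim* — final consonant /m/ (voiced) → -uvu → *rojolinvaimuvu*.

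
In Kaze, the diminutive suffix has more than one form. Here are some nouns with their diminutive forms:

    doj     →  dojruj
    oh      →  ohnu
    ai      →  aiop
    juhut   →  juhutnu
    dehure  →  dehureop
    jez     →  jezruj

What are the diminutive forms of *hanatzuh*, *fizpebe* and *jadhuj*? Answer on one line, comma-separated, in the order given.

The pattern is voicing of the final sound: -nu when the stem ends in a voiceless consonant (*oh*, *juhut*); -ruj when the stem ends in a voiced consonant (*doj*, *jez*); -op when the stem ends in a vowel (*ai*, *dehure*).
*hanatzuh*: final sound = /h/, a voiceless consonant → -nu → *hanatzuhnu*.
*fizpebe*: final sound = /e/, a vowel → -op → *fizpebeop*.
*jadhuj*: final sound = /j/, a voiced consonant → -ruj → *jadhujruj*.

hanatzuhnu, fizpebeop, jadhujruj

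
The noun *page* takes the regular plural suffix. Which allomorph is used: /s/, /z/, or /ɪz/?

/ɪz/

The stem *page* ends in a sibilant (/s, z, ʃ, ʒ, tʃ, dʒ/).
The plural suffix surfaces as /ɪz/ after sibilants, /s/ after other voiceless consonants, and /z/ after other voiced sounds.
So the plural -s on *page* is pronounced /ɪz/.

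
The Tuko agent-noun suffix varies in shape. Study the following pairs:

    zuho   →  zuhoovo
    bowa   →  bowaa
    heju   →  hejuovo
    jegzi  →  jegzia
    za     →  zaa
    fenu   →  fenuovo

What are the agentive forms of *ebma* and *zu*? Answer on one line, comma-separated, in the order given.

ebmaa, zuovo

The pattern is rounding harmony: -ovo when the last vowel of the stem is a rounded vowel (*zuho*, *heju*, *fenu*); -a when the last vowel of the stem is an unrounded vowel (*bowa*, *jegzi*, *za*).
Since the last vowel of *ebma* is /a/ (an unrounded vowel), it takes -a, giving *ebmaa*.
Since the last vowel of *zu* is /u/ (a rounded vowel), it takes -ovo, giving *zuovo*.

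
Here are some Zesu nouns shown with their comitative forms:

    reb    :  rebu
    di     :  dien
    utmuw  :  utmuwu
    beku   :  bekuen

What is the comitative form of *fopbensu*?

Looking at the final sound of each stem: -u when the stem ends in a consonant (*reb*, *utmuw*); -en when the stem ends in a vowel (*di*, *beku*).
The final sound of *fopbensu* is /u/, which is a vowel, so the suffix is -en, giving *fopbensuen*.

fopbensuen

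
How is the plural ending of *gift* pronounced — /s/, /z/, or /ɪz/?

The stem *gift* ends in a voiceless non-sibilant consonant.
The plural suffix surfaces as /ɪz/ after sibilants, /s/ after other voiceless consonants, and /z/ after other voiced sounds.
So the plural -s on *gift* is pronounced /s/.

/s/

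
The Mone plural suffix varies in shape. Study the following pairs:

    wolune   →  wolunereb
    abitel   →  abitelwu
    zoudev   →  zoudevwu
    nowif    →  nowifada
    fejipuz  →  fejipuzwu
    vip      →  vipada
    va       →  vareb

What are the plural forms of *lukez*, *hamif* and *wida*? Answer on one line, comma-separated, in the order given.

lukezwu, hamifada, widareb

The pattern is voicing of the final sound: -ada when the stem ends in a voiceless consonant (*nowif*, *vip*); -wu when the stem ends in a voiced consonant (*abitel*, *zoudev*, *fejipuz*); -reb when the stem ends in a vowel (*wolune*, *va*).
Since the final sound of *lukez* is /z/ (a voiced consonant), it takes -wu, giving *lukezwu*.
The final sound of *hamif* is /f/, which is a voiceless consonant, so the suffix is -ada, giving *hamifada*.
*wida*: final sound = /a/, a vowel → -reb → *widareb*.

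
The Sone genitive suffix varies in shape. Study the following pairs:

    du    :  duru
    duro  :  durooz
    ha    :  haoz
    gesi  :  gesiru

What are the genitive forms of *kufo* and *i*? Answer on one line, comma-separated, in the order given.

kufooz, iru

The alternation tracks the last vowel of the stem — -ru when the last vowel of the stem is a high vowel (*du*, *gesi*); -oz when the last vowel of the stem is a non-high vowel (*duro*, *ha*).
*kufo*: last vowel = /o/, a non-high vowel → -oz → *kufooz*.
*i* — last vowel /i/ (a high vowel) → -ru → *iru*.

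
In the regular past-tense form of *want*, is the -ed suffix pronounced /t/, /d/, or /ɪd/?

/ɪd/

The stem *want* ends in /t/ or /d/.
The -ed suffix is realized as /ɪd/ after /t, d/; as /t/ after other voiceless consonants; and as /d/ after other voiced sounds.
So -ed on *want* is pronounced /ɪd/.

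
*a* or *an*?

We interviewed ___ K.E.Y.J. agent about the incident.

a

The indefinite article is chosen by the initial *sound* of the following word, not its spelling.
The initialism *K.E.Y.J.* is read letter by letter; the first letter, K, is pronounced /keɪ/, which begins with a consonant sound.
So the article is *a*: We interviewed a K.E.Y.J. agent about the incident.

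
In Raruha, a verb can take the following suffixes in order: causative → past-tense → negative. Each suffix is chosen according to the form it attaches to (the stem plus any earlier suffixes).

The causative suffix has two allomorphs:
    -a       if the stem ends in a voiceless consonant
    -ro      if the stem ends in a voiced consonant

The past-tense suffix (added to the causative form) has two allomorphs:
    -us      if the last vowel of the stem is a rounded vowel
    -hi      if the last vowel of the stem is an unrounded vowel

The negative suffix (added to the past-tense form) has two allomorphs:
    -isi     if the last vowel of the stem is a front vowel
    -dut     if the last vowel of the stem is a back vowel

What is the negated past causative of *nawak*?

nawakahiisi

*nawak* — final consonant /k/ (voiceless) → -a → *nawaka*.
Since the last vowel of the causative form *nawaka* is /a/ (an unrounded vowel), it takes -hi, giving *nawakahi*.
Since the last vowel of the past-tense form *nawakahi* is /i/ (a front vowel), it takes -isi, giving *nawakahiisi*.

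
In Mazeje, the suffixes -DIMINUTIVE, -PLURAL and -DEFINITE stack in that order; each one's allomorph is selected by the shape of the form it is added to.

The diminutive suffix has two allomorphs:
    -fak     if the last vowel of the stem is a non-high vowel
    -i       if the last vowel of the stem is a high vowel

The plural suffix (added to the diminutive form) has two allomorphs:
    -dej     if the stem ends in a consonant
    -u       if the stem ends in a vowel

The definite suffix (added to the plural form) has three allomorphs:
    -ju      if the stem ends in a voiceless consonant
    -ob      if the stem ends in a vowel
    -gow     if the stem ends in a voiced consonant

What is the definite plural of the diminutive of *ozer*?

Since the last vowel of *ozer* is /e/ (a non-high vowel), it takes -fak, giving *ozerfak*.
The diminutive form *ozerfak* — final sound /k/ (a consonant) → -dej → *ozerfakdej*.
The plural form *ozerfakdej*: final sound = /j/, a voiced consonant → -gow → *ozerfakdejgow*.

ozerfakdejgow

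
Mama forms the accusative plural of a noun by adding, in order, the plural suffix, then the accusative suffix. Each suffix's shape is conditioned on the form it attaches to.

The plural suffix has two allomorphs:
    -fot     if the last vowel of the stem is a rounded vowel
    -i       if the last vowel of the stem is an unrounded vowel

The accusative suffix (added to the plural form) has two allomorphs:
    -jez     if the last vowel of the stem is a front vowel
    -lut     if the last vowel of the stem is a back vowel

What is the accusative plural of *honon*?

Since the last vowel of *honon* is /o/ (a rounded vowel), it takes -fot, giving *hononfot*.
The plural form *hononfot* — last vowel /o/ (a back vowel) → -lut → *hononfotlut*.

hononfotlut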